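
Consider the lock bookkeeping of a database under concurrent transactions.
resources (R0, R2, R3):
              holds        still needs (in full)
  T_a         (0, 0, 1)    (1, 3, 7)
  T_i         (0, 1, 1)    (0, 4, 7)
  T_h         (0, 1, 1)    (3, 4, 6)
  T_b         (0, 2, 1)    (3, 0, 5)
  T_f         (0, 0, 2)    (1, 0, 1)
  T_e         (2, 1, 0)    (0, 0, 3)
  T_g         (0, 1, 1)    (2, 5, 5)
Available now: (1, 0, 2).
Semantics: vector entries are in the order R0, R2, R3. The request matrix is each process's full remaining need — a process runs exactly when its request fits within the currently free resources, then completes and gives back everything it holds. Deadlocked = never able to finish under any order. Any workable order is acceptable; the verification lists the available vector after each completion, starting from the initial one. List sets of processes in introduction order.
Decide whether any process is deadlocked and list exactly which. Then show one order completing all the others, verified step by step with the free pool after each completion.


The deadlocked set is T_a, T_i, T_h, T_b and T_g.
Key observation: once T_f, T_e finish, the pool peaks at (3, 1, 4) — and every remaining process still needs more R3 than that.
A valid finishing order for the others: T_f, T_e. Check, step by step:
  pool = (1, 0, 2)
  T_f needs (1, 0, 1) <= (1, 0, 2) -> finishes; pool += (0, 0, 2) = (1, 0, 4)
  T_e needs (0, 0, 3) <= (1, 0, 4) -> finishes; pool += (2, 1, 0) = (3, 1, 4)
The stuck group stays short no matter what:
  blocked: T_a wants (1, 3, 7), pool (3, 1, 4) — not enough R2 and R3
  blocked: T_i wants (0, 4, 7), pool (3, 1, 4) — not enough R2 and R3
  blocked: T_h wants (3, 4, 6), pool (3, 1, 4) — not enough R2 and R3
  blocked: T_b wants (3, 0, 5), pool (3, 1, 4) — not enough R3
  blocked: T_g wants (2, 5, 5), pool (3, 1, 4) — not enough R2 and R3


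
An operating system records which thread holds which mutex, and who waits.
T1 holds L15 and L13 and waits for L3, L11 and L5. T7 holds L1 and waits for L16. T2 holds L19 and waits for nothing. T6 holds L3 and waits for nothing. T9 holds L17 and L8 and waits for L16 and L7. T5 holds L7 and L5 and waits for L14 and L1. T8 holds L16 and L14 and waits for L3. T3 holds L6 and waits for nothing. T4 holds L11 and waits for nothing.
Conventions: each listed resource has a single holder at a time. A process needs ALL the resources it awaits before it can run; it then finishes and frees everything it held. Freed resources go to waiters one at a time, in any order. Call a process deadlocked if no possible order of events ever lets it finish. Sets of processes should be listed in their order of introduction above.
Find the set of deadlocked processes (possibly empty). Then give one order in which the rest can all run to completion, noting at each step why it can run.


Nothing here is deadlocked.
Key observation: all waits point, directly or indirectly, at processes that can finish, so nothing is permanently blocked.
A valid finishing order for the others: T4, T6, T8, T7, T5, T9, T1, T3, T2.
Check, step by step:
  T4: no waits; runs immediately, freeing L11
  T6: no waits; runs immediately, freeing L3
  T8 waits on L3 — all released -> runs and releases L16 and L14
  T7 waits on L16 — all released -> runs and releases L1
  T5 waits on L14 and L1 — all released -> runs and releases L7 and L5
  T9 waits on L16 and L7 — all released -> runs and releases L17 and L8
  T1 waits on L3, L11 and L5 — all released -> runs and releases L15 and L13
  T3: no waits; runs immediately, freeing L6
  T2: no waits; runs immediately, freeing L19


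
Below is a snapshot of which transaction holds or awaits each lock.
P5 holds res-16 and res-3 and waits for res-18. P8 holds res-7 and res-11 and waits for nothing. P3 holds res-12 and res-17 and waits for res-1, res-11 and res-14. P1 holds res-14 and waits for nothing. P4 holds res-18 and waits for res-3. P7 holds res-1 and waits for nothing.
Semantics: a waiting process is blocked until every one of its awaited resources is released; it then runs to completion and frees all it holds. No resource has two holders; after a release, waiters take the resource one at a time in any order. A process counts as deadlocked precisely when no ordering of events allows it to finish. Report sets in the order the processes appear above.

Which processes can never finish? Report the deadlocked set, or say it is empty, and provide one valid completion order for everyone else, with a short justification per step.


Deadlocked set: P5 and P4.
Key observation: the waits loop around P5 -> P4 -> P5 with no way out; no other process is dragged down with it.
A valid finishing order for the others: P1, P8, P7, P3.
Check, step by step:
  run P1 (it waits on nothing); releases res-14
  run P8 (it waits on nothing); releases res-7 and res-11
  run P7 (it waits on nothing); releases res-1
  run P3 (all its waits — res-1, res-11 and res-14 — are resolved); releases res-12 and res-17


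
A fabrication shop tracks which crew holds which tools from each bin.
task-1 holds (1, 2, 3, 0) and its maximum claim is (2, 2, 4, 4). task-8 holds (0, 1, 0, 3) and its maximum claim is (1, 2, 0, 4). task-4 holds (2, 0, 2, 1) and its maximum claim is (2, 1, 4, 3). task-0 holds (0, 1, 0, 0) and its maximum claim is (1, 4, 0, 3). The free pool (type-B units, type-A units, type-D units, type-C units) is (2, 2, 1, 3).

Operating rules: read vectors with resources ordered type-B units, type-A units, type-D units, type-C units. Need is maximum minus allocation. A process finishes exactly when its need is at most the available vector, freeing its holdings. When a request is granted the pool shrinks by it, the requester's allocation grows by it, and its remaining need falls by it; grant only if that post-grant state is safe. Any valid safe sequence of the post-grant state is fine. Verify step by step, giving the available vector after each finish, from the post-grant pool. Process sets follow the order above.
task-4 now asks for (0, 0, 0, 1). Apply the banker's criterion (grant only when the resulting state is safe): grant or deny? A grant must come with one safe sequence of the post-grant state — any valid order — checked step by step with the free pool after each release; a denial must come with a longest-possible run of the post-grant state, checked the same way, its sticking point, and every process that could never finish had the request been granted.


GRANT — the state after the grant stays safe, e.g. via task-8, task-0, task-1, task-4.
Key observation: with (2, 2, 1, 2) left after the transfer, task-8 can run at once — the state stays safe.
Step-by-step check of the post-grant state:
  pool = (2, 2, 1, 2)
  task-8: need (1, 1, 0, 1) fits (2, 2, 1, 2); releases (0, 1, 0, 3), pool now (2, 3, 1, 5)
  task-0: need (1, 3, 0, 3) fits (2, 3, 1, 5); releases (0, 1, 0, 0), pool now (2, 4, 1, 5)
  task-1: need (1, 0, 1, 4) fits (2, 4, 1, 5); releases (1, 2, 3, 0), pool now (3, 6, 4, 5)
  task-4: need (0, 1, 2, 1) fits (3, 6, 4, 5); releases (2, 0, 2, 2), pool now (5, 6, 6, 7)


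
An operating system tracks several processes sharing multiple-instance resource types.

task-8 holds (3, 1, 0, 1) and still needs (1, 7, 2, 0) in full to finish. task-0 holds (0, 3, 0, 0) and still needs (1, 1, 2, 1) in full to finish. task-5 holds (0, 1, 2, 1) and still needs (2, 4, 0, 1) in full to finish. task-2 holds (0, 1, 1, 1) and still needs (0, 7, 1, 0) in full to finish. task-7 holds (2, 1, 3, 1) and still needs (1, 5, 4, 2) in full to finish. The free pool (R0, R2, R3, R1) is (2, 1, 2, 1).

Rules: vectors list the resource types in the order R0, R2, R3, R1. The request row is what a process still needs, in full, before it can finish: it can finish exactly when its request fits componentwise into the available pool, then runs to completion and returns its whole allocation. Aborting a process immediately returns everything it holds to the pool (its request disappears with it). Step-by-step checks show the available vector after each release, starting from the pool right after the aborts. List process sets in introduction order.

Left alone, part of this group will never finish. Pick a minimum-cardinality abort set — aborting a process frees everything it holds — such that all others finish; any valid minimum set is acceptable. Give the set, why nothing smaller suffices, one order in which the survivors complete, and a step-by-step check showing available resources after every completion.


Abort task-2.
Key observation: the returned (0, 1, 1, 1) from task-2 is what brings task-8 — unrunnable before, under any order — into play at step 4.
Why nothing smaller works: aborting no one leaves the state deadlocked as given.
The survivors complete as task-0, task-5, task-7, task-8. Step-by-step check (starting from the post-abort pool):
  pool = (2, 2, 3, 2)
  task-0: need (1, 1, 2, 1) fits (2, 2, 3, 2); releases (0, 3, 0, 0), pool now (2, 5, 3, 2)
  task-5: need (2, 4, 0, 1) fits (2, 5, 3, 2); releases (0, 1, 2, 1), pool now (2, 6, 5, 3)
  task-7: need (1, 5, 4, 2) fits (2, 6, 5, 3); releases (2, 1, 3, 1), pool now (4, 7, 8, 4)
  task-8: need (1, 7, 2, 0) fits (4, 7, 8, 4); releases (3, 1, 0, 1), pool now (7, 8, 8, 5)


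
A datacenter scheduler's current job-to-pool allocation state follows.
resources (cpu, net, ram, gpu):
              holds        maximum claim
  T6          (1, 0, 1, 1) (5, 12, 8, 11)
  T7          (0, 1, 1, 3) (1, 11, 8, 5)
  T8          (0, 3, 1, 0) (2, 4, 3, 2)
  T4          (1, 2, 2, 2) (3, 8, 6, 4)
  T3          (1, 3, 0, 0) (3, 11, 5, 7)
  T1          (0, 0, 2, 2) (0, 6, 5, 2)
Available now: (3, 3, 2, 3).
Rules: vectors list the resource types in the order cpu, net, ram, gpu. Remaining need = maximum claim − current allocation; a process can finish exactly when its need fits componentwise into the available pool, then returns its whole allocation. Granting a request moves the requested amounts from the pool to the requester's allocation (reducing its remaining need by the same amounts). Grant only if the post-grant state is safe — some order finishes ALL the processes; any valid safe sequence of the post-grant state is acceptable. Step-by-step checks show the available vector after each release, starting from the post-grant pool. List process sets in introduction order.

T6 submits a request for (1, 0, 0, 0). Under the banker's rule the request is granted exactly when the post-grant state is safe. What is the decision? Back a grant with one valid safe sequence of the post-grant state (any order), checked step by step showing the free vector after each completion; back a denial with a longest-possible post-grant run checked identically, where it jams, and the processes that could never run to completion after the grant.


GRANT. The post-grant state is safe; one safe sequence: T8, T1, T4, T3, T7, T6.
Key observation: even at the reduced pool (2, 3, 2, 3), T8 fits immediately, so safety survives the grant.
Step-by-step check of the post-grant state:
  pool = (2, 3, 2, 3)
  run T8 (needs (2, 1, 2, 2), free (2, 3, 2, 3)); after release of (0, 3, 1, 0) the pool is (2, 6, 3, 3)
  run T1 (needs (0, 6, 3, 0), free (2, 6, 3, 3)); after release of (0, 0, 2, 2) the pool is (2, 6, 5, 5)
  run T4 (needs (2, 6, 4, 2), free (2, 6, 5, 5)); after release of (1, 2, 2, 2) the pool is (3, 8, 7, 7)
  run T3 (needs (2, 8, 5, 7), free (3, 8, 7, 7)); after release of (1, 3, 0, 0) the pool is (4, 11, 7, 7)
  run T7 (needs (1, 10, 7, 2), free (4, 11, 7, 7)); after release of (0, 1, 1, 3) the pool is (4, 12, 8, 10)
  run T6 (needs (3, 12, 7, 10), free (4, 12, 8, 10)); after release of (2, 0, 1, 1) the pool is (6, 12, 9, 11)


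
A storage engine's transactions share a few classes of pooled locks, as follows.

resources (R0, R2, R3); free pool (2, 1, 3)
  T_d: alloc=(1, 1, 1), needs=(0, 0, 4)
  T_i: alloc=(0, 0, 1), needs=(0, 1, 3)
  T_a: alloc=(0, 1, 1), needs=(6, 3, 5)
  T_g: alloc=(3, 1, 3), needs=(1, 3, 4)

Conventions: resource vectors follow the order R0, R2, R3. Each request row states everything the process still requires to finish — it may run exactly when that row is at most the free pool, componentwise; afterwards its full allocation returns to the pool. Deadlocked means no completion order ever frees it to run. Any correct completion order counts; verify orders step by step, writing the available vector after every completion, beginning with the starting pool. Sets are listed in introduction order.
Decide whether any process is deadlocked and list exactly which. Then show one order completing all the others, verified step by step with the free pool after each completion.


Deadlocked set: T_a and T_g.
Key observation: even finishing T_i, T_d leaves just (3, 2, 5) free — too little R2 for any of the remaining processes.
A valid finishing order for the others: T_i, T_d. Walking it through:
  pool = (2, 1, 3)
  run T_i (needs (0, 1, 3), free (2, 1, 3)); after release of (0, 0, 1) the pool is (2, 1, 4)
  run T_d (needs (0, 0, 4), free (2, 1, 4)); after release of (1, 1, 1) the pool is (3, 2, 5)
The blocked processes can never fit:
  blocked: T_a wants (6, 3, 5), pool (3, 2, 5) — not enough R0 and R2
  blocked: T_g wants (1, 3, 4), pool (3, 2, 5) — not enough R2


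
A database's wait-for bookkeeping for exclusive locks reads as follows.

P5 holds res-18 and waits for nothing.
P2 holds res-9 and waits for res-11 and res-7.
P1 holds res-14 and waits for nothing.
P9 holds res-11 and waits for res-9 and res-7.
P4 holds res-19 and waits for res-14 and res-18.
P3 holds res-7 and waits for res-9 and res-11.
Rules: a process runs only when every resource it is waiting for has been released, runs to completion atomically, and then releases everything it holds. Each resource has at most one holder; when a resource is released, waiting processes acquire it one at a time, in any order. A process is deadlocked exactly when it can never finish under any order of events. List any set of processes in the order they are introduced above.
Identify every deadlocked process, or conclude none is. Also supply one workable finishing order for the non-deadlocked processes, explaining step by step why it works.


Deadlocked set: P2, P9 and P3.
Key observation: the waits loop around P2 -> P9 -> P2 with no way out; P3 is caught in further circular waits.
The rest can finish in the order P1, P5, P4.
Walking it through:
  run P1 (it waits on nothing); releases res-14
  run P5 (it waits on nothing); releases res-18
  run P4 (all its waits — res-14 and res-18 — are resolved); releases res-19


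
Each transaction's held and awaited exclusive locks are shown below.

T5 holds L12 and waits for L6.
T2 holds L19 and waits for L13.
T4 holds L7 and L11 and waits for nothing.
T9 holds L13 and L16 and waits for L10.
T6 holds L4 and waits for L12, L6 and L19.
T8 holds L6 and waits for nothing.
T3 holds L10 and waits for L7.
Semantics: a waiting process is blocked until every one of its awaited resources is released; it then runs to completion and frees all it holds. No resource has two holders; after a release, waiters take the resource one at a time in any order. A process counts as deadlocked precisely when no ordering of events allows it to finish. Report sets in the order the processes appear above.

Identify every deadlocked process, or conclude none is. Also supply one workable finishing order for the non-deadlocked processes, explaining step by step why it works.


No process is deadlocked.
Key observation: the wait relation is loop-free; peeling off processes with no waits unwinds the whole state.
The rest can finish in the order T8, T4, T3, T5, T9, T2, T6.
Check, step by step:
  T8 waits on nothing -> runs at once and releases L6
  T4 waits on nothing -> runs at once and releases L7 and L11
  T3: everything it awaited (L7) is free; runs, freeing L10
  T5: everything it awaited (L6) is free; runs, freeing L12
  T9: everything it awaited (L10) is free; runs, freeing L13 and L16
  T2: everything it awaited (L13) is free; runs, freeing L19
  T6: everything it awaited (L12, L6 and L19) is free; runs, freeing L4


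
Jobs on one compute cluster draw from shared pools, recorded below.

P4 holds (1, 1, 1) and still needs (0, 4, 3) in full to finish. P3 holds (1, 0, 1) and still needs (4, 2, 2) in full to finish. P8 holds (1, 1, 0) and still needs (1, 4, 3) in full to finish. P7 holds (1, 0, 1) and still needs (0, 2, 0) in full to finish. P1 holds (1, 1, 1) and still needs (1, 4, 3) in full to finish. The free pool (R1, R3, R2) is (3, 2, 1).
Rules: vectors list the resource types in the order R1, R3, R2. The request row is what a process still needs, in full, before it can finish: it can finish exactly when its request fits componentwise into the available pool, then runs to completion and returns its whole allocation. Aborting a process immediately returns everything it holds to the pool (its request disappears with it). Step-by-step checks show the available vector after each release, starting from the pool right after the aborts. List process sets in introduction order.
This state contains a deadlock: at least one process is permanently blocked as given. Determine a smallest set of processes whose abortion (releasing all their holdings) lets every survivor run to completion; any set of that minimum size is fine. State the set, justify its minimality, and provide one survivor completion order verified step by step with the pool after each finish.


Abort P4 and P8.
Key observation: P1 could never have finished before the abort; with (2, 2, 1) returned by P4 and P8, it fits at step 3.
Why nothing smaller works — every single abort fails: P4 alone leaves P8 blocked (short on R3); P3 alone leaves P4 blocked (short on R3); P8 alone leaves P4 blocked (short on R3); P7 alone leaves P4 blocked (short on R3); P1 alone leaves P4 blocked (short on R3).
One survivor order: P7, P3, P1. Check, step by step (post-abort pool first):
  pool = (5, 4, 2)
  run P7 (needs (0, 2, 0), free (5, 4, 2)); after release of (1, 0, 1) the pool is (6, 4, 3)
  run P3 (needs (4, 2, 2), free (6, 4, 3)); after release of (1, 0, 1) the pool is (7, 4, 4)
  run P1 (needs (1, 4, 3), free (7, 4, 4)); after release of (1, 1, 1) the pool is (8, 5, 5)


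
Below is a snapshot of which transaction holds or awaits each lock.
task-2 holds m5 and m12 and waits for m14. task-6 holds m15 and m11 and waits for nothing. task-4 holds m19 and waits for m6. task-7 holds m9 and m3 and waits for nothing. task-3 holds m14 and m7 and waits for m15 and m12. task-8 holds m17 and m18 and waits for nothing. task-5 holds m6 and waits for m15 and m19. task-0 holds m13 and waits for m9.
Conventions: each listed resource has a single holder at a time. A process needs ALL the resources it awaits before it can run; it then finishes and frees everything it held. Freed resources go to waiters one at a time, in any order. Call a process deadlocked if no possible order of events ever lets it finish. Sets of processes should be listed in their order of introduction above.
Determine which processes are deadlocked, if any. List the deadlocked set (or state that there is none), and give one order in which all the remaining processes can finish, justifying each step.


Deadlocked set: task-2, task-4, task-3 and task-5.
Key observation: the loop task-2 -> task-3 -> task-2 blocks itself forever; task-4 and task-5 are caught in further circular waits.
A valid finishing order for the others: task-8, task-7, task-6, task-0.
Check, step by step:
  run task-8 (it waits on nothing); releases m17 and m18
  run task-7 (it waits on nothing); releases m9 and m3
  run task-6 (it waits on nothing); releases m15 and m11
  task-0 waits on m9 — all released -> runs and releases m13


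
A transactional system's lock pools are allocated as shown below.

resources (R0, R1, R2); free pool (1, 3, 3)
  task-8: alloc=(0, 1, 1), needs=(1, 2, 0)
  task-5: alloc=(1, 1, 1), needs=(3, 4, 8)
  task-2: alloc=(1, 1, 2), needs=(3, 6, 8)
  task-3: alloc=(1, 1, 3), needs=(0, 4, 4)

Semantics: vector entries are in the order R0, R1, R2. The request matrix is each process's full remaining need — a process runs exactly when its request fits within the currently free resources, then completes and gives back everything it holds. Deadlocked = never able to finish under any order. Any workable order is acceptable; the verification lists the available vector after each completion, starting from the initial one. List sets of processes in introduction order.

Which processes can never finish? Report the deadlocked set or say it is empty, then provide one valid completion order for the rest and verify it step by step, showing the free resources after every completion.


Deadlocked: task-5 and task-2.
Key observation: R0 is the bottleneck — with task-8, task-3 done the pool holds (2, 5, 7), short of every remaining need.
One completion order for the rest: task-8, task-3. Walking it through:
  pool = (1, 3, 3)
  task-8: need (1, 2, 0) fits (1, 3, 3); releases (0, 1, 1), pool now (1, 4, 4)
  task-3: need (0, 4, 4) fits (1, 4, 4); releases (1, 1, 3), pool now (2, 5, 7)
The blocked processes can never fit:
  task-5 still needs (3, 4, 8) but only (2, 5, 7) is free — short on R0 and R2
  task-2 still needs (3, 6, 8) but only (2, 5, 7) is free — short on R0, R1 and R2


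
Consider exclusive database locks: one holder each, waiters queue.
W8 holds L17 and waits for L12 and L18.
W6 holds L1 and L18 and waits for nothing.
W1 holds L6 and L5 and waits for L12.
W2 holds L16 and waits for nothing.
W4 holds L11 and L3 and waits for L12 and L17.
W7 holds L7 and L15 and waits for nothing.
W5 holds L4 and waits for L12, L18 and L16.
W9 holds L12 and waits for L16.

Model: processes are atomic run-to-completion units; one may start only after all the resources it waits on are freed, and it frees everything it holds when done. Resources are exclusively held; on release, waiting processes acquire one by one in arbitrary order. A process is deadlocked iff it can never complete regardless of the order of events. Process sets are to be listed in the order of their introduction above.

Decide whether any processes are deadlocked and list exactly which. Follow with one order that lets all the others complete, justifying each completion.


No process is deadlocked.
Key observation: all waits point, directly or indirectly, at processes that can finish, so nothing is permanently blocked.
One completion order for the rest: W2, W9, W6, W8, W7, W4, W1, W5.
Step-by-step check:
  W2: no waits; runs immediately, freeing L16
  W9 waits on L16 — all released -> runs and releases L12
  W6: no waits; runs immediately, freeing L1 and L18
  W8 waits on L12 and L18 — all released -> runs and releases L17
  W7: no waits; runs immediately, freeing L7 and L15
  W4 waits on L12 and L17 — all released -> runs and releases L11 and L3
  W1 waits on L12 — all released -> runs and releases L6 and L5
  W5 waits on L12, L18 and L16 — all released -> runs and releases L4


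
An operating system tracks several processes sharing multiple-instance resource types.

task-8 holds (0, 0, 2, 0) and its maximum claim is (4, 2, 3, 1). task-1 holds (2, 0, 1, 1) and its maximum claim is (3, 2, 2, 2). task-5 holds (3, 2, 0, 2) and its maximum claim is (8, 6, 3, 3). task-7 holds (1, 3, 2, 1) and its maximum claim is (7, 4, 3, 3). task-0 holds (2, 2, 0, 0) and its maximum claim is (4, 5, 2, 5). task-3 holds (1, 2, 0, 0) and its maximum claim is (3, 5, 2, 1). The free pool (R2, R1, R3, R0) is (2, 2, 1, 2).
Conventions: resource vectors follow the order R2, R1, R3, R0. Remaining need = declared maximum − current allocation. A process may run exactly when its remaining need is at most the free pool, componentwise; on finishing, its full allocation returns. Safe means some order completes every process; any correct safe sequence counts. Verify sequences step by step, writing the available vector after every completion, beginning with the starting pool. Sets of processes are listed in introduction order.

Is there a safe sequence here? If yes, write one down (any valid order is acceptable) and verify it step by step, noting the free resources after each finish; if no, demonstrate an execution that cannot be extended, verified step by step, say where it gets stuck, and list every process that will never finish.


UNSAFE — no complete ordering exists.
Key observation: after task-1, task-8 the pool peaks at (4, 2, 4, 3), and each blocked process is short somewhere: task-5 on R2, R1; task-7 on R2; task-0 on R1, R0; task-3 on R1.
The run task-1, task-8 cannot be extended any further. Check, step by step:
  pool = (2, 2, 1, 2)
  run task-1 (needs (1, 2, 1, 1), free (2, 2, 1, 2)); after release of (2, 0, 1, 1) the pool is (4, 2, 2, 3)
  run task-8 (needs (4, 2, 1, 1), free (4, 2, 2, 3)); after release of (0, 0, 2, 0) the pool is (4, 2, 4, 3)
  task-5 still needs (5, 4, 3, 1) but only (4, 2, 4, 3) is free — short on R2 and R1
  task-7 still needs (6, 1, 1, 2) but only (4, 2, 4, 3) is free — short on R2
  task-0 still needs (2, 3, 2, 5) but only (4, 2, 4, 3) is free — short on R1 and R0
  task-3 still needs (2, 3, 2, 1) but only (4, 2, 4, 3) is free — short on R1
Never able to finish: task-5, task-7, task-0 and task-3.


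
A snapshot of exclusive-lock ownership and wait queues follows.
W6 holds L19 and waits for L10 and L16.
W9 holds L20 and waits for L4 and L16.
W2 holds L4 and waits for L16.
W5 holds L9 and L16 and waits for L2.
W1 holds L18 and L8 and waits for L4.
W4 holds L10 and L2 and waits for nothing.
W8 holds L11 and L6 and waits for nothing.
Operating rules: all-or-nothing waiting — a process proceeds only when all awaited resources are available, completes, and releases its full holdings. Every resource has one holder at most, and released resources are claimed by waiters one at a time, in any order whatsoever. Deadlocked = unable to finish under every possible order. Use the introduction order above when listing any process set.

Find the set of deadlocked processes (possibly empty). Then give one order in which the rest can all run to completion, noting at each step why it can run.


No process is deadlocked.
Key observation: no waiting chain loops back on itself — every chain ends at a process that waits on nothing, so everyone eventually runs.
A valid finishing order for the others: W4, W5, W2, W9, W6, W8, W1.
Check, step by step:
  run W4 (it waits on nothing); releases L10 and L2
  run W5 (all its waits — L2 — are resolved); releases L9 and L16
  run W2 (all its waits — L16 — are resolved); releases L4
  run W9 (all its waits — L4 and L16 — are resolved); releases L20
  run W6 (all its waits — L10 and L16 — are resolved); releases L19
  run W8 (it waits on nothing); releases L11 and L6
  run W1 (all its waits — L4 — are resolved); releases L18 and L8


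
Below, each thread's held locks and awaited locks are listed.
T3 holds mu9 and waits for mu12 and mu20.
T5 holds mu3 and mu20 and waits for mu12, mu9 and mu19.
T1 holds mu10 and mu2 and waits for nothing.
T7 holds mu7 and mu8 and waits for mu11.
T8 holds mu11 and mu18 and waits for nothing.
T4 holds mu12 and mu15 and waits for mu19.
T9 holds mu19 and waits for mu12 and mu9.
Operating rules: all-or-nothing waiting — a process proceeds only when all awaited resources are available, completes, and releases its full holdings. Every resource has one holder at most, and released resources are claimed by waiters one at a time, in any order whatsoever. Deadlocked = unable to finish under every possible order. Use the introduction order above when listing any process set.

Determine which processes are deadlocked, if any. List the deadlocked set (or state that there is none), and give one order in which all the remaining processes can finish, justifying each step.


The deadlocked set is T3, T5, T4 and T9.
Key observation: nobody on the ring T3 -> T5 -> T3 can start until another member finishes, which never happens; T4 and T9 are caught in further circular waits.
One completion order for the rest: T8, T7, T1.
Check, step by step:
  run T8 (it waits on nothing); releases mu11 and mu18
  run T7 (all its waits — mu11 — are resolved); releases mu7 and mu8
  run T1 (it waits on nothing); releases mu10 and mu2


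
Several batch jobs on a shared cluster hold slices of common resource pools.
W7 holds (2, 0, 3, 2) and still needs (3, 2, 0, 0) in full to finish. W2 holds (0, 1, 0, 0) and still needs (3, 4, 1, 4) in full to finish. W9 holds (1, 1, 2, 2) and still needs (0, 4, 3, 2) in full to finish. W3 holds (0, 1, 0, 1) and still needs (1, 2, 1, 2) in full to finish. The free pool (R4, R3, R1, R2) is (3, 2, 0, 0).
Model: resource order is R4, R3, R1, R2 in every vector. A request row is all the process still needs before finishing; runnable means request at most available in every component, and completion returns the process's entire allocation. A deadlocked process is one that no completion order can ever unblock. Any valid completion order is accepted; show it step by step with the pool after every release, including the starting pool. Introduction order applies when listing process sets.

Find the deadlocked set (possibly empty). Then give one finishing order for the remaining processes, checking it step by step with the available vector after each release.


The deadlocked set is W2 and W9.
Key observation: once W7, W3 finish, the pool peaks at (5, 3, 3, 3) — and every remaining process still needs more R3 than that.
The rest can finish in the order W7, W3. Walking it through:
  pool = (3, 2, 0, 0)
  W7: need (3, 2, 0, 0) fits (3, 2, 0, 0); releases (2, 0, 3, 2), pool now (5, 2, 3, 2)
  W3: need (1, 2, 1, 2) fits (5, 2, 3, 2); releases (0, 1, 0, 1), pool now (5, 3, 3, 3)
The stuck group stays short no matter what:
  blocked: W2 wants (3, 4, 1, 4), pool (5, 3, 3, 3) — not enough R3 and R2
  blocked: W9 wants (0, 4, 3, 2), pool (5, 3, 3, 3) — not enough R3


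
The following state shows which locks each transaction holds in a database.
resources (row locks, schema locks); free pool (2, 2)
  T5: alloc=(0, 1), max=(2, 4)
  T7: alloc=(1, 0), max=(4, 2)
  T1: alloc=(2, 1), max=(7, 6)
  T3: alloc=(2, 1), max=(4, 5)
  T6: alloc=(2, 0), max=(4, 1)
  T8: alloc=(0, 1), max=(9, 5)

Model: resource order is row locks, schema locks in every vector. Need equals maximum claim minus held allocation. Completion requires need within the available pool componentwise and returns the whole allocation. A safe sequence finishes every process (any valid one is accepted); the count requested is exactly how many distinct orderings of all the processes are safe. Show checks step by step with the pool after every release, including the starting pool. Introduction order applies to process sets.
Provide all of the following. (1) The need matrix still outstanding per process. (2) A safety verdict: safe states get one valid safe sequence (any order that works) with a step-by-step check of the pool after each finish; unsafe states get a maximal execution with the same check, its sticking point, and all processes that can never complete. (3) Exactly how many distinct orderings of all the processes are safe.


(1) Outstanding need per process (order row locks, schema locks):
  T5: (2, 3)
  T7: (3, 2)
  T1: (5, 5)
  T3: (2, 4)
  T6: (2, 1)
  T8: (9, 4)
(2) UNSAFE — no complete ordering exists.
Key observation: after T6, T7 complete, (5, 2) is the best the pool ever gets, yet each leftover process wants more schema locks.
Going as far as possible: T6, T7; after that, nothing fits. Step-by-step check:
  pool = (2, 2)
  run T6 (needs (2, 1), free (2, 2)); after release of (2, 0) the pool is (4, 2)
  run T7 (needs (3, 2), free (4, 2)); after release of (1, 0) the pool is (5, 2)
  T5 cannot run: need (2, 3) vs free (5, 2) (insufficient schema locks)
  T1 cannot run: need (5, 5) vs free (5, 2) (insufficient schema locks)
  T3 cannot run: need (2, 4) vs free (5, 2) (insufficient schema locks)
  T8 cannot run: need (9, 4) vs free (5, 2) (insufficient row locks and schema locks)
Processes that can never finish: T5, T1, T3 and T8.
(3) The exact count: 0 of the possible complete orderings are safe sequences.


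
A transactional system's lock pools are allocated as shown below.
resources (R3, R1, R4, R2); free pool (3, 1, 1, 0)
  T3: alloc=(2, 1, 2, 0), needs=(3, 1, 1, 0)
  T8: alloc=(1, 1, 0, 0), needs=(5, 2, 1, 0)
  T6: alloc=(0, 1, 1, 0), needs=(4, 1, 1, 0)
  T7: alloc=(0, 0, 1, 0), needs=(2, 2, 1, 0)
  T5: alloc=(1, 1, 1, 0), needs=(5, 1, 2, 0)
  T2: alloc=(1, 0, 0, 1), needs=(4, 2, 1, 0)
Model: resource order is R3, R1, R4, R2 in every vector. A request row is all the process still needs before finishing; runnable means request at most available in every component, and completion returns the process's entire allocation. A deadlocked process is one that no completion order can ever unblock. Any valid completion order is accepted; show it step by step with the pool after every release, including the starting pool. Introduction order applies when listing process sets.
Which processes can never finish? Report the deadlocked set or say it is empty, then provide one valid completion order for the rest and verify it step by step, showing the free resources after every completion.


The deadlocked set is empty.
Key observation: T3 leads a chain of completions in which each release enables another process.
One completion order for the rest: T3, T2, T5, T8, T6, T7. Verifying each step:
  pool = (3, 1, 1, 0)
  T3 needs (3, 1, 1, 0) <= (3, 1, 1, 0) -> finishes; pool += (2, 1, 2, 0) = (5, 2, 3, 0)
  T2 needs (4, 2, 1, 0) <= (5, 2, 3, 0) -> finishes; pool += (1, 0, 0, 1) = (6, 2, 3, 1)
  T5 needs (5, 1, 2, 0) <= (6, 2, 3, 1) -> finishes; pool += (1, 1, 1, 0) = (7, 3, 4, 1)
  T8 needs (5, 2, 1, 0) <= (7, 3, 4, 1) -> finishes; pool += (1, 1, 0, 0) = (8, 4, 4, 1)
  T6 needs (4, 1, 1, 0) <= (8, 4, 4, 1) -> finishes; pool += (0, 1, 1, 0) = (8, 5, 5, 1)
  T7 needs (2, 2, 1, 0) <= (8, 5, 5, 1) -> finishes; pool += (0, 0, 1, 0) = (8, 5, 6, 1)


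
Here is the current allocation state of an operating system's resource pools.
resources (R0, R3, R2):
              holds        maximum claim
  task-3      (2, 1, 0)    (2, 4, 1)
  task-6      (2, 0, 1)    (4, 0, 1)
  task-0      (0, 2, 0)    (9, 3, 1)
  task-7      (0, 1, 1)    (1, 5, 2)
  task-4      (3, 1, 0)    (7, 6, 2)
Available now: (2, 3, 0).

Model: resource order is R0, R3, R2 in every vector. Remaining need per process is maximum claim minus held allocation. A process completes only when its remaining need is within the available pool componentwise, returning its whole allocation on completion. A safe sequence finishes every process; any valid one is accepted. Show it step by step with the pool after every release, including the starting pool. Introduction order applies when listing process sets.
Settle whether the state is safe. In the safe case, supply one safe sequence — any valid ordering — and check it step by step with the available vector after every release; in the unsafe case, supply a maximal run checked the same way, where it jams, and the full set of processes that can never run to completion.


SAFE. One safe sequence: task-6, task-3, task-7, task-4, task-0.
Key observation: the order's first zero-slack moment is task-6 ((2, 0, 0) needed, (2, 3, 0) free — a requested resource with nothing to spare).
Check, step by step:
  pool = (2, 3, 0)
  task-6 needs (2, 0, 0) <= (2, 3, 0) -> finishes; pool += (2, 0, 1) = (4, 3, 1)
  task-3 needs (0, 3, 1) <= (4, 3, 1) -> finishes; pool += (2, 1, 0) = (6, 4, 1)
  task-7 needs (1, 4, 1) <= (6, 4, 1) -> finishes; pool += (0, 1, 1) = (6, 5, 2)
  task-4 needs (4, 5, 2) <= (6, 5, 2) -> finishes; pool += (3, 1, 0) = (9, 6, 2)
  task-0 needs (9, 1, 1) <= (9, 6, 2) -> finishes; pool += (0, 2, 0) = (9, 8, 2)


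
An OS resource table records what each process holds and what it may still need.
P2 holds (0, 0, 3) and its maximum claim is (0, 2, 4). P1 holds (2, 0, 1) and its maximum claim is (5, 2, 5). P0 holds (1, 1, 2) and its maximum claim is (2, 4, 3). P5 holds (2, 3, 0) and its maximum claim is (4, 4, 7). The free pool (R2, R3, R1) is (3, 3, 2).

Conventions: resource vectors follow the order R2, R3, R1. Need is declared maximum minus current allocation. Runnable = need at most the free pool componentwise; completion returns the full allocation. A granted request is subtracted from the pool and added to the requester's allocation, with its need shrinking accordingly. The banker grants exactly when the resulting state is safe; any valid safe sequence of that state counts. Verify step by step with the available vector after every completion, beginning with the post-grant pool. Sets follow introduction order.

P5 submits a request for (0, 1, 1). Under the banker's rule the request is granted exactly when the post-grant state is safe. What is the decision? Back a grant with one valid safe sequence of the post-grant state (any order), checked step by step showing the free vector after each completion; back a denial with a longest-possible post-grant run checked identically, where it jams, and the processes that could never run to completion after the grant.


DENY: after the grant no complete ordering would exist.
Key observation: after P2, P1 the pool peaks at (5, 2, 5), and each blocked process is short somewhere: P0 on R3; P5 on R1.
After a pretend grant, a maximal execution: P2, P1 — then nothing else fits. Verifying each step:
  pool = (3, 2, 1)
  P2 needs (0, 2, 1) <= (3, 2, 1) -> finishes; pool += (0, 0, 3) = (3, 2, 4)
  P1 needs (3, 2, 4) <= (3, 2, 4) -> finishes; pool += (2, 0, 1) = (5, 2, 5)
  P0 cannot run: need (1, 3, 1) vs free (5, 2, 5) (insufficient R3)
  P5 cannot run: need (2, 0, 6) vs free (5, 2, 5) (insufficient R1)
Processes that could never finish after the grant: P0 and P5.


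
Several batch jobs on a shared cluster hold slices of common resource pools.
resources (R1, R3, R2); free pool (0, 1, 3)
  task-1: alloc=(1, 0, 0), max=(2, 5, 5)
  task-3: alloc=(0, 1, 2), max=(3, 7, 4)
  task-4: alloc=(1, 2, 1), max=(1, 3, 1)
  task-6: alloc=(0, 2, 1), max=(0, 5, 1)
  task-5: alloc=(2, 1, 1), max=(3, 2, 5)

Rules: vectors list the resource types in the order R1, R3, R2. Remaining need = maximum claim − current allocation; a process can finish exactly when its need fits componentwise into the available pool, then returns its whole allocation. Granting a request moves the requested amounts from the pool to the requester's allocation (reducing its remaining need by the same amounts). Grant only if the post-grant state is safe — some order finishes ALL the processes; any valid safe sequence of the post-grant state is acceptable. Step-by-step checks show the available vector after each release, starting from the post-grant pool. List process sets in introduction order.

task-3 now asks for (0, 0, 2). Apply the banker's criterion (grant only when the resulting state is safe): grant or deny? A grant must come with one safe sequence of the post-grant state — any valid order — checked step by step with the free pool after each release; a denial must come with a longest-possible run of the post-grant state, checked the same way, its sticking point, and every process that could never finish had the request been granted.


DENY — the pretend-granted state is unsafe.
Key observation: after task-4, task-6 the pool peaks at (1, 5, 3), and each blocked process is short somewhere: task-1 on R2; task-3 on R1, R3; task-5 on R2.
Pretend the grant happened; the run task-4, task-6 goes as far as possible. Check, step by step:
  pool = (0, 1, 1)
  task-4 needs (0, 1, 0) <= (0, 1, 1) -> finishes; pool += (1, 2, 1) = (1, 3, 2)
  task-6 needs (0, 3, 0) <= (1, 3, 2) -> finishes; pool += (0, 2, 1) = (1, 5, 3)
  task-1 still needs (1, 5, 5) but only (1, 5, 3) is free — short on R2
  task-3 still needs (3, 6, 0) but only (1, 5, 3) is free — short on R1 and R3
  task-5 still needs (1, 1, 4) but only (1, 5, 3) is free — short on R2
Had the request been granted, task-1, task-3 and task-5 could never finish.


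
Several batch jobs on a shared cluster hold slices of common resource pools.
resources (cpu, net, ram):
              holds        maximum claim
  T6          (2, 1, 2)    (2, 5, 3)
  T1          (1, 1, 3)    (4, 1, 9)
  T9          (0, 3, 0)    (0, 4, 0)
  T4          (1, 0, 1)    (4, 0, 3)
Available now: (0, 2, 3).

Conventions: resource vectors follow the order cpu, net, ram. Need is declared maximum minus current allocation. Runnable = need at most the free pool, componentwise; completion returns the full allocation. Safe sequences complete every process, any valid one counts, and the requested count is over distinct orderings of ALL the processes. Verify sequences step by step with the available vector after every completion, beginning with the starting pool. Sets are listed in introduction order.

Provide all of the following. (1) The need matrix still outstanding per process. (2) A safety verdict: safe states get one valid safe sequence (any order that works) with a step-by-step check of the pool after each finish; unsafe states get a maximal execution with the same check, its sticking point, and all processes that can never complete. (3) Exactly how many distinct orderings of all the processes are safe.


(1) Remaining need (order cpu, net, ram):
  T6: (0, 4, 1)
  T1: (3, 0, 6)
  T9: (0, 1, 0)
  T4: (3, 0, 2)
(2) The state is UNSAFE.
Key observation: the pool after T9, T6 is (2, 6, 5); every surviving request exceeds it in cpu, so progress ends there.
The run T9, T6 cannot be extended any further. Step-by-step check:
  pool = (0, 2, 3)
  T9: need (0, 1, 0) fits (0, 2, 3); releases (0, 3, 0), pool now (0, 5, 3)
  T6: need (0, 4, 1) fits (0, 5, 3); releases (2, 1, 2), pool now (2, 6, 5)
  T1 cannot run: need (3, 0, 6) vs free (2, 6, 5) (insufficient cpu and ram)
  T4 cannot run: need (3, 0, 2) vs free (2, 6, 5) (insufficient cpu)
Permanently blocked: T1 and T4.
(3) Exactly 0 of the possible complete orderings are safe sequences.
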